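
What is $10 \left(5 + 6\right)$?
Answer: $110$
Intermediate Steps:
$10 \left(5 + 6\right) = 10 \cdot 11 = 110$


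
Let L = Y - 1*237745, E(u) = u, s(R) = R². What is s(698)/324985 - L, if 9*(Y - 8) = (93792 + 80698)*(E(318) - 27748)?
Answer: 1556158286604841/2924865 ≈ 5.3204e+8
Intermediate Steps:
Y = -4786260628/9 (Y = 8 + ((93792 + 80698)*(318 - 27748))/9 = 8 + (174490*(-27430))/9 = 8 + (⅑)*(-4786260700) = 8 - 4786260700/9 = -4786260628/9 ≈ -5.3181e+8)
L = -4788400333/9 (L = -4786260628/9 - 1*237745 = -4786260628/9 - 237745 = -4788400333/9 ≈ -5.3204e+8)
s(698)/324985 - L = 698²/324985 - 1*(-4788400333/9) = 487204*(1/324985) + 4788400333/9 = 487204/324985 + 4788400333/9 = 1556158286604841/2924865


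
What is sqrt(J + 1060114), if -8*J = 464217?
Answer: sqrt(16033390)/4 ≈ 1001.0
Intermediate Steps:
J = -464217/8 (J = -1/8*464217 = -464217/8 ≈ -58027.)
sqrt(J + 1060114) = sqrt(-464217/8 + 1060114) = sqrt(8016695/8) = sqrt(16033390)/4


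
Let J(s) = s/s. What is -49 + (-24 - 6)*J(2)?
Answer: -79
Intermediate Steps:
J(s) = 1
-49 + (-24 - 6)*J(2) = -49 + (-24 - 6)*1 = -49 - 30*1 = -49 - 30 = -79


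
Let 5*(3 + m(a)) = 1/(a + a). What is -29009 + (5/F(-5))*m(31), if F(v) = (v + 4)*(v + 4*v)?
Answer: -44964879/1550 ≈ -29010.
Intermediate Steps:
F(v) = 5*v*(4 + v) (F(v) = (4 + v)*(5*v) = 5*v*(4 + v))
m(a) = -3 + 1/(10*a) (m(a) = -3 + 1/(5*(a + a)) = -3 + 1/(5*((2*a))) = -3 + (1/(2*a))/5 = -3 + 1/(10*a))
-29009 + (5/F(-5))*m(31) = -29009 + (5/((5*(-5)*(4 - 5))))*(-3 + (⅒)/31) = -29009 + (5/((5*(-5)*(-1))))*(-3 + (⅒)*(1/31)) = -29009 + (5/25)*(-3 + 1/310) = -29009 + (5*(1/25))*(-929/310) = -29009 + (⅕)*(-929/310) = -29009 - 929/1550 = -44964879/1550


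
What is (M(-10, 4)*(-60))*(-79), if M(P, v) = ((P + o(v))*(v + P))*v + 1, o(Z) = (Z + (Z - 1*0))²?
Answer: -6138300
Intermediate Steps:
o(Z) = 4*Z² (o(Z) = (Z + (Z + 0))² = (Z + Z)² = (2*Z)² = 4*Z²)
M(P, v) = 1 + v*(P + v)*(P + 4*v²) (M(P, v) = ((P + 4*v²)*(v + P))*v + 1 = ((P + 4*v²)*(P + v))*v + 1 = ((P + v)*(P + 4*v²))*v + 1 = v*(P + v)*(P + 4*v²) + 1 = 1 + v*(P + v)*(P + 4*v²))
(M(-10, 4)*(-60))*(-79) = ((1 + 4*4⁴ - 10*4² + 4*(-10)² + 4*(-10)*4³)*(-60))*(-79) = ((1 + 4*256 - 10*16 + 4*100 + 4*(-10)*64)*(-60))*(-79) = ((1 + 1024 - 160 + 400 - 2560)*(-60))*(-79) = -1295*(-60)*(-79) = 77700*(-79) = -6138300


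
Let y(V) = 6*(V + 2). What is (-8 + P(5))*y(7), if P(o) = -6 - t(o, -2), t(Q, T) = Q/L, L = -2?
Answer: -621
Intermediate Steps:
y(V) = 12 + 6*V (y(V) = 6*(2 + V) = 12 + 6*V)
t(Q, T) = -Q/2 (t(Q, T) = Q/(-2) = Q*(-½) = -Q/2)
P(o) = -6 + o/2 (P(o) = -6 - (-1)*o/2 = -6 + o/2)
(-8 + P(5))*y(7) = (-8 + (-6 + (½)*5))*(12 + 6*7) = (-8 + (-6 + 5/2))*(12 + 42) = (-8 - 7/2)*54 = -23/2*54 = -621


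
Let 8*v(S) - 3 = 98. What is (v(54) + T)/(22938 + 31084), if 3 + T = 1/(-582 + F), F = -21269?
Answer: 1682519/9443477776 ≈ 0.00017817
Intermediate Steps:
T = -65554/21851 (T = -3 + 1/(-582 - 21269) = -3 + 1/(-21851) = -3 - 1/21851 = -65554/21851 ≈ -3.0000)
v(S) = 101/8 (v(S) = 3/8 + (⅛)*98 = 3/8 + 49/4 = 101/8)
(v(54) + T)/(22938 + 31084) = (101/8 - 65554/21851)/(22938 + 31084) = (1682519/174808)/54022 = (1682519/174808)*(1/54022) = 1682519/9443477776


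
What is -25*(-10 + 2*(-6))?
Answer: 550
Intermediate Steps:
-25*(-10 + 2*(-6)) = -25*(-10 - 12) = -25*(-22) = 550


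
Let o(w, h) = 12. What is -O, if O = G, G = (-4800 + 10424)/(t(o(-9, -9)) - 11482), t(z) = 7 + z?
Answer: 5624/11463 ≈ 0.49062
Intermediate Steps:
G = -5624/11463 (G = (-4800 + 10424)/((7 + 12) - 11482) = 5624/(19 - 11482) = 5624/(-11463) = 5624*(-1/11463) = -5624/11463 ≈ -0.49062)
O = -5624/11463 ≈ -0.49062
-O = -1*(-5624/11463) = 5624/11463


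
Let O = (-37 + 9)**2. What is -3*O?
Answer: -2352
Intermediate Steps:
O = 784 (O = (-28)**2 = 784)
-3*O = -3*784 = -2352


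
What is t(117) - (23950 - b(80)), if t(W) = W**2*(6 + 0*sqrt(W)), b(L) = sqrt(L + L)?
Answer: 58184 + 4*sqrt(10) ≈ 58197.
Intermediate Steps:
b(L) = sqrt(2)*sqrt(L) (b(L) = sqrt(2*L) = sqrt(2)*sqrt(L))
t(W) = 6*W**2 (t(W) = W**2*(6 + 0) = W**2*6 = 6*W**2)
t(117) - (23950 - b(80)) = 6*117**2 - (23950 - sqrt(2)*sqrt(80)) = 6*13689 - (23950 - sqrt(2)*4*sqrt(5)) = 82134 - (23950 - 4*sqrt(10)) = 82134 + (-23950 + 4*sqrt(10)) = 58184 + 4*sqrt(10)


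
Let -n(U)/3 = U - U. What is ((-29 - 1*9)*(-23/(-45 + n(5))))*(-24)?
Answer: 6992/15 ≈ 466.13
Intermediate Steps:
n(U) = 0 (n(U) = -3*(U - U) = -3*0 = 0)
((-29 - 1*9)*(-23/(-45 + n(5))))*(-24) = ((-29 - 1*9)*(-23/(-45 + 0)))*(-24) = ((-29 - 9)*(-23/(-45)))*(-24) = -(-874)*(-1)/45*(-24) = -38*23/45*(-24) = -874/45*(-24) = 6992/15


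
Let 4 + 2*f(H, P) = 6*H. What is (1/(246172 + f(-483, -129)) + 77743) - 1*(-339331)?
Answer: 102066766355/244721 ≈ 4.1707e+5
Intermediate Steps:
f(H, P) = -2 + 3*H (f(H, P) = -2 + (6*H)/2 = -2 + 3*H)
(1/(246172 + f(-483, -129)) + 77743) - 1*(-339331) = (1/(246172 + (-2 + 3*(-483))) + 77743) - 1*(-339331) = (1/(246172 + (-2 - 1449)) + 77743) + 339331 = (1/(246172 - 1451) + 77743) + 339331 = (1/244721 + 77743) + 339331 = 19025344704/244721 + 339331 = 102066766355/244721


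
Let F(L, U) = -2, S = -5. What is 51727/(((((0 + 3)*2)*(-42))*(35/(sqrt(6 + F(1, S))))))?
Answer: -51727/4410 ≈ -11.729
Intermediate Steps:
51727/(((((0 + 3)*2)*(-42))*(35/(sqrt(6 + F(1, S)))))) = 51727/(((((0 + 3)*2)*(-42))*(35/(sqrt(6 - 2))))) = 51727/((((3*2)*(-42))*(35/(sqrt(4))))) = 51727/(((6*(-42))*(35/2))) = 51727/((-8820/2)) = 51727/((-252*35/2)) = 51727/(-4410) = 51727*(-1/4410) = -51727/4410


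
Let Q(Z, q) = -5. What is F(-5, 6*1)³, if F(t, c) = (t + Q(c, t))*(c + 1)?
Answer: -343000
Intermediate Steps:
F(t, c) = (1 + c)*(-5 + t) (F(t, c) = (t - 5)*(c + 1) = (-5 + t)*(1 + c) = (1 + c)*(-5 + t))
F(-5, 6*1)³ = (-5 - 5 - 30 + (6*1)*(-5))³ = (-5 - 5 - 5*6 + 6*(-5))³ = (-5 - 5 - 30 - 30)³ = (-70)³ = -343000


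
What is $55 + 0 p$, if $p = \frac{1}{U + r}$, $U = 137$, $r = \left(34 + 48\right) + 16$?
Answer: $55$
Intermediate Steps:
$r = 98$ ($r = 82 + 16 = 98$)
$p = \frac{1}{235}$ ($p = \frac{1}{137 + 98} = \frac{1}{235} \approx 0.0042553$)
$55 + 0 p = 55 + 0 \cdot \frac{1}{235} = 55 + 0 = 55$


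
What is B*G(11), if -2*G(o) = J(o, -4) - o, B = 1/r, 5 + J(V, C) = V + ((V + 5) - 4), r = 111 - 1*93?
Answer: -7/36 ≈ -0.19444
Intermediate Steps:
r = 18 (r = 111 - 93 = 18)
J(V, C) = -4 + 2*V (J(V, C) = -5 + (V + ((V + 5) - 4)) = -5 + (V + ((5 + V) - 4)) = -5 + (V + (1 + V)) = -5 + (1 + 2*V) = -4 + 2*V)
B = 1/18 ≈ 0.055556
G(o) = 2 - o/2 (G(o) = -((-4 + 2*o) - o)/2 = -(-4 + o)/2 = 2 - o/2)
B*G(11) = (2 - ½*11)/18 = (2 - 11/2)/18 = (1/18)*(-7/2) = -7/36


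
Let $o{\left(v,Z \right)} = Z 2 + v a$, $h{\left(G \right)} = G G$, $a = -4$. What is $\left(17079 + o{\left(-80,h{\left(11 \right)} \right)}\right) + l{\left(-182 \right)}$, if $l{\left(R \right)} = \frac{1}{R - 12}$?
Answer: $\frac{3422353}{194} \approx 17641.0$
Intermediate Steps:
$h{\left(G \right)} = G^{2}$
$o{\left(v,Z \right)} = - 4 v + 2 Z$ ($o{\left(v,Z \right)} = Z 2 + v \left(-4\right) = 2 Z - 4 v = - 4 v + 2 Z$)
$l{\left(R \right)} = \frac{1}{-12 + R}$
$\left(17079 + o{\left(-80,h{\left(11 \right)} \right)}\right) + l{\left(-182 \right)} = \left(17079 + \left(\left(-4\right) \left(-80\right) + 2 \cdot 11^{2}\right)\right) + \frac{1}{-12 - 182} = \left(17079 + \left(320 + 2 \cdot 121\right)\right) + \frac{1}{-194} = \left(17079 + \left(320 + 242\right)\right) - \frac{1}{194} = \left(17079 + 562\right) - \frac{1}{194} = 17641 - \frac{1}{194} = \frac{3422353}{194}$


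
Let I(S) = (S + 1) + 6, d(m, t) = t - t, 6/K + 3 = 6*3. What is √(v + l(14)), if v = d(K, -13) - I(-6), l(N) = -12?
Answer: I*√13 ≈ 3.6056*I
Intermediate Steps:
K = ⅖ (K = 6/(-3 + 6*3) = 6/(-3 + 18) = 6/15 = 6*(1/15) = ⅖ ≈ 0.40000)
d(m, t) = 0
I(S) = 7 + S (I(S) = (1 + S) + 6 = 7 + S)
v = -1 (v = 0 - (7 - 6) = 0 - 1*1 = 0 - 1 = -1)
√(v + l(14)) = √(-1 - 12) = √(-13) = I*√13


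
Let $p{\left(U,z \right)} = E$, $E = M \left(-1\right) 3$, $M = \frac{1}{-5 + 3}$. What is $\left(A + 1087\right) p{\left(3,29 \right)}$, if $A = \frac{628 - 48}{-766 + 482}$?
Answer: $\frac{115548}{71} \approx 1627.4$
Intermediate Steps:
$A = - \frac{145}{71}$ ($A = \frac{580}{-284} = 580 \left(- \frac{1}{284}\right) = - \frac{145}{71} \approx -2.0423$)
$M = - \frac{1}{2}$ ($M = \frac{1}{-2} = - \frac{1}{2} \approx -0.5$)
$E = \frac{3}{2}$ ($E = \left(- \frac{1}{2}\right) \left(-1\right) 3 = \frac{1}{2} \cdot 3 = \frac{3}{2} \approx 1.5$)
$p{\left(U,z \right)} = \frac{3}{2}$
$\left(A + 1087\right) p{\left(3,29 \right)} = \left(- \frac{145}{71} + 1087\right) \frac{3}{2} = \frac{77032}{71} \cdot \frac{3}{2} = \frac{115548}{71}$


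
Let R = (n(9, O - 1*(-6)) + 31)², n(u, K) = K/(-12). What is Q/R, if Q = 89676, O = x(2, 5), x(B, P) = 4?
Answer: 3228336/32761 ≈ 98.542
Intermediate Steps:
O = 4
n(u, K) = -K/12 (n(u, K) = K*(-1/12) = -K/12)
R = 32761/36 (R = (-(4 - 1*(-6))/12 + 31)² = (-(4 + 6)/12 + 31)² = (-1/12*10 + 31)² = (-⅚ + 31)² = (181/6)² = 32761/36 ≈ 910.03)
Q/R = 89676/(32761/36) = 89676*(36/32761) = 3228336/32761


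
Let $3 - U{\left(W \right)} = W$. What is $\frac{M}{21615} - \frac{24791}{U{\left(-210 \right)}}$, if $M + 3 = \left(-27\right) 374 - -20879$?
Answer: $- \frac{59284639}{511555} \approx -115.89$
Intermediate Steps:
$U{\left(W \right)} = 3 - W$
$M = 10778$ ($M = -3 - -10781 = -3 + \left(-10098 + 20879\right) = -3 + 10781 = 10778$)
$\frac{M}{21615} - \frac{24791}{U{\left(-210 \right)}} = \frac{10778}{21615} - \frac{24791}{3 - -210} = 10778 \cdot \frac{1}{21615} - \frac{24791}{3 + 210} = \frac{10778}{21615} - \frac{24791}{213} = - \frac{59284639}{511555}$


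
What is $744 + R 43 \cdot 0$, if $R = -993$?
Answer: $744$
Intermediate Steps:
$744 + R 43 \cdot 0 = 744 - 993 \cdot 43 \cdot 0 = 744 - 0 = 744 + 0 = 744$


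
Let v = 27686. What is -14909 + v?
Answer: 12777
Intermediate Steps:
-14909 + v = -14909 + 27686 = 12777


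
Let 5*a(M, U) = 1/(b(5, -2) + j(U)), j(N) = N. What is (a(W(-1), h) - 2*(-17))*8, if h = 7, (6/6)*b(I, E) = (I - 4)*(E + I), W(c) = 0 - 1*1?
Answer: 6804/25 ≈ 272.16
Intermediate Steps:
W(c) = -1 (W(c) = 0 - 1 = -1)
b(I, E) = (-4 + I)*(E + I) (b(I, E) = (I - 4)*(E + I) = (-4 + I)*(E + I))
a(M, U) = 1/(5*(3 + U)) (a(M, U) = 1/(5*((5² - 4*(-2) - 4*5 - 2*5) + U)) = 1/(5*((25 + 8 - 20 - 10) + U)) = 1/(5*(3 + U)))
(a(W(-1), h) - 2*(-17))*8 = (1/(5*(3 + 7)) - 2*(-17))*8 = ((⅕)/10 + 34)*8 = ((⅕)*(⅒) + 34)*8 = (1/50 + 34)*8 = (1701/50)*8 = 6804/25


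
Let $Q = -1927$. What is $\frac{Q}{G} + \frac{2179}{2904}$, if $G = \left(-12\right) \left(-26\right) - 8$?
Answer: $- \frac{616699}{110352} \approx -5.5885$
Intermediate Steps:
$G = 304$ ($G = 312 - 8 = 304$)
$\frac{Q}{G} + \frac{2179}{2904} = - \frac{1927}{304} + \frac{2179}{2904} = - \frac{616699}{110352}$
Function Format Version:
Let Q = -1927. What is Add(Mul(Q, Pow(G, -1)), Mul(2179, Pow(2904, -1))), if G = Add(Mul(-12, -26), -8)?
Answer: Rational(-616699, 110352) ≈ -5.5885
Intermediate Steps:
G = 304 (G = Add(312, -8) = 304)
Add(Mul(Q, Pow(G, -1)), Mul(2179, Pow(2904, -1))) = Add(Mul(-1927, Pow(304, -1)), Mul(2179, Pow(2904, -1))) = Add(Mul(-1927, Rational(1, 304)), Mul(2179, Rational(1, 2904))) = Add(Rational(-1927, 304), Rational(2179, 2904)) = Rational(-616699, 110352)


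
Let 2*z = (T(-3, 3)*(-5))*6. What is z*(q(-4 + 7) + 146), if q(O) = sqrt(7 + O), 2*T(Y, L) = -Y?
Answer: -3285 - 45*sqrt(10)/2 ≈ -3356.2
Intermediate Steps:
T(Y, L) = -Y/2 (T(Y, L) = (-Y)/2 = -Y/2)
z = -45/2 (z = ((-1/2*(-3)*(-5))*6)/2 = (((3/2)*(-5))*6)/2 = (-15/2*6)/2 = (1/2)*(-45) = -45/2 ≈ -22.500)
z*(q(-4 + 7) + 146) = -45*(sqrt(7 + (-4 + 7)) + 146)/2 = -45*(sqrt(7 + 3) + 146)/2 = -45*(sqrt(10) + 146)/2 = -45*(146 + sqrt(10))/2 = -3285 - 45*sqrt(10)/2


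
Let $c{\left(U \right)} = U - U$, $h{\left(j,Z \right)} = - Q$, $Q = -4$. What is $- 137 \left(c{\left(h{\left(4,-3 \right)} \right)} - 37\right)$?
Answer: $5069$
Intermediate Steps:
$h{\left(j,Z \right)} = 4$ ($h{\left(j,Z \right)} = \left(-1\right) \left(-4\right) = 4$)
$c{\left(U \right)} = 0$
$- 137 \left(c{\left(h{\left(4,-3 \right)} \right)} - 37\right) = - 137 \left(0 - 37\right) = \left(-137\right) \left(-37\right) = 5069$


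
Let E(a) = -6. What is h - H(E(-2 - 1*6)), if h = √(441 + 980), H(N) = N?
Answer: 6 + 7*√29 ≈ 43.696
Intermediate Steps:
h = 7*√29 (h = √1421 = 7*√29 ≈ 37.696)
h - H(E(-2 - 1*6)) = 7*√29 - 1*(-6) = 7*√29 + 6 = 6 + 7*√29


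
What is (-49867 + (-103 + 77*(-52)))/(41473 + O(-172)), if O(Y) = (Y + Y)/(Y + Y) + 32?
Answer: -26987/20753 ≈ -1.3004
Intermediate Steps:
O(Y) = 33 (O(Y) = (2*Y)/((2*Y)) + 32 = (2*Y)*(1/(2*Y)) + 32 = 1 + 32 = 33)
(-49867 + (-103 + 77*(-52)))/(41473 + O(-172)) = (-49867 + (-103 + 77*(-52)))/(41473 + 33) = (-49867 + (-103 - 4004))/41506 = (-49867 - 4107)*(1/41506) = -53974*1/41506 = -26987/20753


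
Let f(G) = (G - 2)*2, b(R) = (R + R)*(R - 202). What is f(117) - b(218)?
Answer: -6746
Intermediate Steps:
b(R) = 2*R*(-202 + R) (b(R) = (2*R)*(-202 + R) = 2*R*(-202 + R))
f(G) = -4 + 2*G (f(G) = (-2 + G)*2 = -4 + 2*G)
f(117) - b(218) = (-4 + 2*117) - 2*218*(-202 + 218) = (-4 + 234) - 2*218*16 = 230 - 1*6976 = 230 - 6976 = -6746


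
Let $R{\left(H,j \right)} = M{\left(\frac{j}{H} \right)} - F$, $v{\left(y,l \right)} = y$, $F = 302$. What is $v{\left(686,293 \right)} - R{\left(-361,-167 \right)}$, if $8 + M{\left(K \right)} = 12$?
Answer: $984$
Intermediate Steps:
$M{\left(K \right)} = 4$ ($M{\left(K \right)} = -8 + 12 = 4$)
$R{\left(H,j \right)} = -298$ ($R{\left(H,j \right)} = 4 - 302 = -298$)
$v{\left(686,293 \right)} - R{\left(-361,-167 \right)} = 686 - -298 = 686 + 298 = 984$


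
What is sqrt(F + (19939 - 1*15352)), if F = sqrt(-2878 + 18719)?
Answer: sqrt(4587 + sqrt(15841)) ≈ 68.650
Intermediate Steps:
F = sqrt(15841) ≈ 125.86
sqrt(F + (19939 - 1*15352)) = sqrt(sqrt(15841) + (19939 - 1*15352)) = sqrt(sqrt(15841) + (19939 - 15352)) = sqrt(sqrt(15841) + 4587) = sqrt(4587 + sqrt(15841))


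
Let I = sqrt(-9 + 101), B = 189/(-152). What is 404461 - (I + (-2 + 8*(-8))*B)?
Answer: 30732799/76 - 2*sqrt(23) ≈ 4.0437e+5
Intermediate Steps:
B = -189/152 (B = 189*(-1/152) = -189/152 ≈ -1.2434)
I = 2*sqrt(23) (I = sqrt(92) = 2*sqrt(23) ≈ 9.5917)
404461 - (I + (-2 + 8*(-8))*B) = 404461 - (2*sqrt(23) + (-2 + 8*(-8))*(-189/152)) = 404461 - (2*sqrt(23) + (-2 - 64)*(-189/152)) = 404461 - (2*sqrt(23) - 66*(-189/152)) = 404461 - (2*sqrt(23) + 6237/76) = 404461 - (6237/76 + 2*sqrt(23)) = 404461 + (-6237/76 - 2*sqrt(23)) = 30732799/76 - 2*sqrt(23)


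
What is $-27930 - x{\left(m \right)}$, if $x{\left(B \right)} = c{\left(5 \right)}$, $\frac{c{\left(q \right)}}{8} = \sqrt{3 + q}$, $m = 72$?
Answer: $-27930 - 16 \sqrt{2} \approx -27953.0$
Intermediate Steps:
$c{\left(q \right)} = 8 \sqrt{3 + q}$
$x{\left(B \right)} = 16 \sqrt{2}$ ($x{\left(B \right)} = 8 \sqrt{3 + 5} = 8 \sqrt{8} = 8 \cdot 2 \sqrt{2} = 16 \sqrt{2}$)
$-27930 - x{\left(m \right)} = -27930 - 16 \sqrt{2}$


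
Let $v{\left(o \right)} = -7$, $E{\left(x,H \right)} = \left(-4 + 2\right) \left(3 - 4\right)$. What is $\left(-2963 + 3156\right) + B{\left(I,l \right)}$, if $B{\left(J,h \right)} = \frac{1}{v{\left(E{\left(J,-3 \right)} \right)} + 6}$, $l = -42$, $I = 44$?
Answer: $192$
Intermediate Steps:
$E{\left(x,H \right)} = 2$ ($E{\left(x,H \right)} = \left(-2\right) \left(-1\right) = 2$)
$B{\left(J,h \right)} = -1$ ($B{\left(J,h \right)} = \frac{1}{-7 + 6} = \frac{1}{-1} = -1$)
$\left(-2963 + 3156\right) + B{\left(I,l \right)} = \left(-2963 + 3156\right) - 1 = 193 - 1 = 192$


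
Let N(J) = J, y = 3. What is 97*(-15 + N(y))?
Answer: -1164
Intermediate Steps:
97*(-15 + N(y)) = 97*(-15 + 3) = 97*(-12) = -1164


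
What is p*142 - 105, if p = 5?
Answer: 605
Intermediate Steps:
p*142 - 105 = 5*142 - 105 = 710 - 105 = 605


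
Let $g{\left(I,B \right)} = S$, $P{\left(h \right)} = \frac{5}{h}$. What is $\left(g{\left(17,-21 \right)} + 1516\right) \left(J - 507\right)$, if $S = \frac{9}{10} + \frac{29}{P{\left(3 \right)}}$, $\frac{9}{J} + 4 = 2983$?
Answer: $- \frac{1287400444}{1655} \approx -7.7789 \cdot 10^{5}$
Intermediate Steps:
$J = \frac{1}{331}$ ($J = \frac{9}{-4 + 2983} = \frac{9}{2979} = 9 \cdot \frac{1}{2979} = \frac{1}{331} \approx 0.0030211$)
$S = \frac{183}{10}$ ($S = \frac{9}{10} + \frac{29}{5 \cdot \frac{1}{3}} = 9 \cdot \frac{1}{10} + \frac{29}{5 \cdot \frac{1}{3}} = \frac{9}{10} + \frac{29}{\frac{5}{3}} = \frac{9}{10} + 29 \cdot \frac{3}{5} = \frac{9}{10} + \frac{87}{5} = \frac{183}{10} \approx 18.3$)
$g{\left(I,B \right)} = \frac{183}{10}$
$\left(g{\left(17,-21 \right)} + 1516\right) \left(J - 507\right) = \left(\frac{183}{10} + 1516\right) \left(\frac{1}{331} - 507\right) = \frac{15343}{10} \left(- \frac{167816}{331}\right) = - \frac{1287400444}{1655}$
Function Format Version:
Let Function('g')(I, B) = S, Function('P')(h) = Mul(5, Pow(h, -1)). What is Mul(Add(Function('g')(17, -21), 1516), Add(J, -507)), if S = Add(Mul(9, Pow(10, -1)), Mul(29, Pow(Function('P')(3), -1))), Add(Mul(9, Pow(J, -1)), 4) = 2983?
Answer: Rational(-1287400444, 1655) ≈ -7.7789e+5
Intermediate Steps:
J = Rational(1, 331) (J = Mul(9, Pow(Add(-4, 2983), -1)) = Mul(9, Pow(2979, -1)) = Mul(9, Rational(1, 2979)) = Rational(1, 331) ≈ 0.0030211)
S = Rational(183, 10) (S = Add(Mul(9, Pow(10, -1)), Mul(29, Pow(Mul(5, Pow(3, -1)), -1))) = Add(Mul(9, Rational(1, 10)), Mul(29, Pow(Mul(5, Rational(1, 3)), -1))) = Add(Rational(9, 10), Mul(29, Pow(Rational(5, 3), -1))) = Add(Rational(9, 10), Mul(29, Rational(3, 5))) = Add(Rational(9, 10), Rational(87, 5)) = Rational(183, 10) ≈ 18.300)
Function('g')(I, B) = Rational(183, 10)
Mul(Add(Function('g')(17, -21), 1516), Add(J, -507)) = Mul(Add(Rational(183, 10), 1516), Add(Rational(1, 331), -507)) = Mul(Rational(15343, 10), Rational(-167816, 331)) = Rational(-1287400444, 1655)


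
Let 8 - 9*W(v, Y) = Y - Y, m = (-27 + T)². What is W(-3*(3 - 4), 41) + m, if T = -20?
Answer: 19889/9 ≈ 2209.9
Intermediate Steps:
m = 2209 (m = (-27 - 20)² = (-47)² = 2209)
W(v, Y) = 8/9 (W(v, Y) = 8/9 - (Y - Y)/9 = 8/9 - ⅑*0 = 8/9 + 0 = 8/9)
W(-3*(3 - 4), 41) + m = 8/9 + 2209 = 19889/9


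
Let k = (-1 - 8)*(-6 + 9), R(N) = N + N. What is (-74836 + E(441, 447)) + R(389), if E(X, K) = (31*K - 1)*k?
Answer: -448170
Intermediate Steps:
R(N) = 2*N
k = -27 (k = -9*3 = -27)
E(X, K) = 27 - 837*K (E(X, K) = (31*K - 1)*(-27) = (-1 + 31*K)*(-27) = 27 - 837*K)
(-74836 + E(441, 447)) + R(389) = (-74836 + (27 - 837*447)) + 2*389 = (-74836 + (27 - 374139)) + 778 = (-74836 - 374112) + 778 = -448948 + 778 = -448170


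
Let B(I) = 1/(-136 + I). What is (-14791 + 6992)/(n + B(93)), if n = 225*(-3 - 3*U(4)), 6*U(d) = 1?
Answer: 60974/6157 ≈ 9.9032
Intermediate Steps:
U(d) = ⅙ (U(d) = (⅙)*1 = ⅙)
n = -1575/2 (n = 225*(-3 - 3*⅙) = 225*(-3 - ½) = 225*(-7/2) = -1575/2 ≈ -787.50)
(-14791 + 6992)/(n + B(93)) = (-14791 + 6992)/(-1575/2 + 1/(-136 + 93)) = -7799/(-1575/2 + 1/(-43)) = -7799/(-1575/2 - 1/43) = -7799/(-67727/86) = -7799*(-86/67727) = 60974/6157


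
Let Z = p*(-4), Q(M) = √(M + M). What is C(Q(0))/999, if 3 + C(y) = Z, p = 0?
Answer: -1/333 ≈ -0.0030030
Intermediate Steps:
Q(M) = √2*√M (Q(M) = √(2*M) = √2*√M)
Z = 0 (Z = 0*(-4) = 0)
C(y) = -3 (C(y) = -3 + 0 = -3)
C(Q(0))/999 = -3/999 = -3*1/999 = -1/333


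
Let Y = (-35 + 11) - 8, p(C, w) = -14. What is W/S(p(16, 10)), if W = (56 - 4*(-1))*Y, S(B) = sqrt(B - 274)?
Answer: 80*I*sqrt(2) ≈ 113.14*I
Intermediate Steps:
Y = -32 (Y = -24 - 8 = -32)
S(B) = sqrt(-274 + B)
W = -1920 (W = (56 - 4*(-1))*(-32) = (56 + 4)*(-32) = 60*(-32) = -1920)
W/S(p(16, 10)) = -1920/sqrt(-274 - 14) = -1920*(-I*sqrt(2)/24) = -(-80)*I*sqrt(2) = 80*I*sqrt(2)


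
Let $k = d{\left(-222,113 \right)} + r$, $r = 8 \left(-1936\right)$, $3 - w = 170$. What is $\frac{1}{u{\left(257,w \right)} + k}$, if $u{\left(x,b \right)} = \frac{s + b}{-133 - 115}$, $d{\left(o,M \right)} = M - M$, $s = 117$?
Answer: $- \frac{124}{1920487} \approx -6.4567 \cdot 10^{-5}$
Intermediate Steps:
$w = -167$ ($w = 3 - 170 = -167$)
$r = -15488$
$d{\left(o,M \right)} = 0$
$u{\left(x,b \right)} = - \frac{117}{248} - \frac{b}{248}$ ($u{\left(x,b \right)} = \frac{117 + b}{-133 - 115} = \frac{117 + b}{-248} = \left(117 + b\right) \left(- \frac{1}{248}\right) = - \frac{117}{248} - \frac{b}{248}$)
$k = -15488$ ($k = 0 - 15488 = -15488$)
$\frac{1}{u{\left(257,w \right)} + k} = \frac{1}{\left(- \frac{117}{248} - - \frac{167}{248}\right) - 15488} = \frac{1}{\left(- \frac{117}{248} + \frac{167}{248}\right) - 15488} = \frac{1}{\frac{25}{124} - 15488} = \frac{1}{- \frac{1920487}{124}} = - \frac{124}{1920487}$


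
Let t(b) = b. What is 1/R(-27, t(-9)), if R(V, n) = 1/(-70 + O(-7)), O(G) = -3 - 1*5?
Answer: -78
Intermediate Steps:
O(G) = -8 (O(G) = -3 - 5 = -8)
R(V, n) = -1/78 (R(V, n) = 1/(-70 - 8) = 1/(-78) = -1/78)
1/R(-27, t(-9)) = 1/(-1/78) = -78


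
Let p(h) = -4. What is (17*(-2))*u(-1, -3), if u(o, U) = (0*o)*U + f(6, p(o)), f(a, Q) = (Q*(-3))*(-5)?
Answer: 2040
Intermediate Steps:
f(a, Q) = 15*Q (f(a, Q) = -3*Q*(-5) = 15*Q)
u(o, U) = -60 (u(o, U) = (0*o)*U + 15*(-4) = 0*U - 60 = 0 - 60 = -60)
(17*(-2))*u(-1, -3) = (17*(-2))*(-60) = -34*(-60) = 2040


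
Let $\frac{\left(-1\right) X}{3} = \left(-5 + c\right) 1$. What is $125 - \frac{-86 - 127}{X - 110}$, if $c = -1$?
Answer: $\frac{11287}{92} \approx 122.68$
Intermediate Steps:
$X = 18$ ($X = - 3 \left(-5 - 1\right) 1 = - 3 \left(\left(-6\right) 1\right) = \left(-3\right) \left(-6\right) = 18$)
$125 - \frac{-86 - 127}{X - 110} = 125 - \frac{-86 - 127}{18 - 110} = 125 - - \frac{213}{-92} = 125 - \left(-213\right) \left(- \frac{1}{92}\right) = 125 - \frac{213}{92} = \frac{11287}{92}$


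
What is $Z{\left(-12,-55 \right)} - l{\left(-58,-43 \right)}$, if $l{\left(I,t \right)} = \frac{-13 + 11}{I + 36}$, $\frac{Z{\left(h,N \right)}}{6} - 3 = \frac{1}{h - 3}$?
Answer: $\frac{963}{55} \approx 17.509$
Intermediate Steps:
$Z{\left(h,N \right)} = 18 + \frac{6}{-3 + h}$ ($Z{\left(h,N \right)} = 18 + \frac{6}{h - 3} = 18 + \frac{6}{-3 + h}$)
$l{\left(I,t \right)} = - \frac{2}{36 + I}$
$Z{\left(-12,-55 \right)} - l{\left(-58,-43 \right)} = \frac{6 \left(-8 + 3 \left(-12\right)\right)}{-3 - 12} - - \frac{2}{36 - 58} = \frac{6 \left(-8 - 36\right)}{-15} - - \frac{2}{-22} = 6 \left(- \frac{1}{15}\right) \left(-44\right) - \left(-2\right) \left(- \frac{1}{22}\right) = \frac{88}{5} - \frac{1}{11} = \frac{963}{55}$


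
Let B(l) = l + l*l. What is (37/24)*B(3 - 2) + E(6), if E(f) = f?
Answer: 109/12 ≈ 9.0833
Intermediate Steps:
B(l) = l + l**2
(37/24)*B(3 - 2) + E(6) = (37/24)*((3 - 2)*(1 + (3 - 2))) + 6 = (37*(1/24))*(1*(1 + 1)) + 6 = 37*(1*2)/24 + 6 = (37/24)*2 + 6 = 37/12 + 6 = 109/12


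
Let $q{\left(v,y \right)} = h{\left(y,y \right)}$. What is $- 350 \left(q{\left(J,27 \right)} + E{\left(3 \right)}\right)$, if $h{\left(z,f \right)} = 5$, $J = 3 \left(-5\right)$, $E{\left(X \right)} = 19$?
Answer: $-8400$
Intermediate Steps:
$J = -15$
$q{\left(v,y \right)} = 5$
$- 350 \left(q{\left(J,27 \right)} + E{\left(3 \right)}\right) = - 350 \left(5 + 19\right) = \left(-350\right) 24 = -8400$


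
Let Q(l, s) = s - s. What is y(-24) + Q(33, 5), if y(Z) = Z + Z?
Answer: -48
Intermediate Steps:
y(Z) = 2*Z
Q(l, s) = 0
y(-24) + Q(33, 5) = 2*(-24) + 0 = -48 + 0 = -48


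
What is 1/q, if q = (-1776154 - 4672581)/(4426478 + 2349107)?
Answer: -1355117/1289747 ≈ -1.0507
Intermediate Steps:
q = -1289747/1355117 (q = -6448735/6775585 = -6448735*1/6775585 = -1289747/1355117 ≈ -0.95176)
1/q = 1/(-1289747/1355117) = -1355117/1289747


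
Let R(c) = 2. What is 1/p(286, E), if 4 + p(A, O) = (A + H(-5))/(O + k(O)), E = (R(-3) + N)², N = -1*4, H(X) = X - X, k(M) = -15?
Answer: -1/30 ≈ -0.033333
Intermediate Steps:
H(X) = 0
N = -4
E = 4 (E = (2 - 4)² = (-2)² = 4)
p(A, O) = -4 + A/(-15 + O) (p(A, O) = -4 + (A + 0)/(O - 15) = -4 + A/(-15 + O))
1/p(286, E) = 1/((60 + 286 - 4*4)/(-15 + 4)) = 1/((60 + 286 - 16)/(-11)) = 1/(-1/11*330) = 1/(-30) = -1/30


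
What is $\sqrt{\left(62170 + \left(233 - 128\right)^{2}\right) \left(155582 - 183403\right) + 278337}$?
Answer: $i \sqrt{2036079758} \approx 45123.0 i$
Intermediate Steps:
$\sqrt{\left(62170 + \left(233 - 128\right)^{2}\right) \left(155582 - 183403\right) + 278337} = \sqrt{\left(62170 + 105^{2}\right) \left(-27821\right) + 278337} = \sqrt{\left(62170 + 11025\right) \left(-27821\right) + 278337} = \sqrt{73195 \left(-27821\right) + 278337} = \sqrt{-2036358095 + 278337} = \sqrt{-2036079758} = i \sqrt{2036079758}$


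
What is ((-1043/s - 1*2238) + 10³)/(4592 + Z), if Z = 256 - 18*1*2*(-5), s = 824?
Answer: -340385/1381024 ≈ -0.24647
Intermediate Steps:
Z = 436 (Z = 256 - 36*(-5) = 256 - 18*(-10) = 256 + 180 = 436)
((-1043/s - 1*2238) + 10³)/(4592 + Z) = ((-1043/824 - 1*2238) + 10³)/(4592 + 436) = ((-1043*1/824 - 2238) + 1000)/5028 = ((-1043/824 - 2238) + 1000)*(1/5028) = (-1845155/824 + 1000)*(1/5028) = -1021155/824*1/5028 = -340385/1381024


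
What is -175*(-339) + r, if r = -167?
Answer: 59158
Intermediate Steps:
-175*(-339) + r = -175*(-339) - 167 = 59325 - 167 = 59158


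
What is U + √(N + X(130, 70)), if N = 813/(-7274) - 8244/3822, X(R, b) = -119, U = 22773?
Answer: 22773 + I*√53134707324998/661934 ≈ 22773.0 + 11.012*I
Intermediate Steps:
N = -10512357/4633538 (N = 813*(-1/7274) - 8244*1/3822 = -813/7274 - 1374/637 = -10512357/4633538 ≈ -2.2688)
U + √(N + X(130, 70)) = 22773 + √(-10512357/4633538 - 119) = 22773 + √(-561903379/4633538) = 22773 + I*√53134707324998/661934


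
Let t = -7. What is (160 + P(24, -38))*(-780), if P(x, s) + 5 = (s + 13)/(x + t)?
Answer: -2035800/17 ≈ -1.1975e+5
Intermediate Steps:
P(x, s) = -5 + (13 + s)/(-7 + x) (P(x, s) = -5 + (s + 13)/(x - 7) = -5 + (13 + s)/(-7 + x))
(160 + P(24, -38))*(-780) = (160 + (48 - 38 - 5*24)/(-7 + 24))*(-780) = (160 + (48 - 38 - 120)/17)*(-780) = (160 + (1/17)*(-110))*(-780) = (160 - 110/17)*(-780) = (2610/17)*(-780) = -2035800/17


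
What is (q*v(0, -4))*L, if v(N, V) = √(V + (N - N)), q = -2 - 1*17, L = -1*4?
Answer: 152*I ≈ 152.0*I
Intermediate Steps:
L = -4
q = -19 (q = -2 - 17 = -19)
v(N, V) = √V (v(N, V) = √(V + 0) = √V)
(q*v(0, -4))*L = -38*I*(-4) = 152*I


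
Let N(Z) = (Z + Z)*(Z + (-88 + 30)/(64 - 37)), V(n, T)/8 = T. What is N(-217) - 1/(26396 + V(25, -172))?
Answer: 7138978837/75060 ≈ 95110.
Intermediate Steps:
V(n, T) = 8*T
N(Z) = 2*Z*(-58/27 + Z) (N(Z) = (2*Z)*(Z - 58/27) = (2*Z)*(-58/27 + Z) = 2*Z*(-58/27 + Z))
N(-217) - 1/(26396 + V(25, -172)) = (2/27)*(-217)*(-58 + 27*(-217)) - 1/(26396 + 8*(-172)) = (2/27)*(-217)*(-58 - 5859) - 1/(26396 - 1376) = (2/27)*(-217)*(-5917) - 1/25020 = 2567978/27 - 1*1/25020 = 2567978/27 - 1/25020 = 7138978837/75060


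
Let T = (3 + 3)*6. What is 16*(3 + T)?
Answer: 624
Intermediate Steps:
T = 36 (T = 6*6 = 36)
16*(3 + T) = 16*(3 + 36) = 16*39 = 624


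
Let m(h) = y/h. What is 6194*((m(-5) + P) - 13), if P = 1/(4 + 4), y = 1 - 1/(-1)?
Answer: -1644507/20 ≈ -82225.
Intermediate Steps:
y = 2 (y = 1 - 1*(-1) = 1 + 1 = 2)
P = ⅛ (P = 1/8 = ⅛ ≈ 0.12500)
m(h) = 2/h
6194*((m(-5) + P) - 13) = 6194*((2/(-5) + ⅛) - 13) = 6194*((2*(-⅕) + ⅛) - 13) = 6194*((-⅖ + ⅛) - 13) = 6194*(-11/40 - 13) = 6194*(-531/40) = -1644507/20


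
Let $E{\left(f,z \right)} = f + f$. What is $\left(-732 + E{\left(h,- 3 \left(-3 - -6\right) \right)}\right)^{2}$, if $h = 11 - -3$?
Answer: $495616$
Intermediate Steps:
$h = 14$ ($h = 11 + 3 = 14$)
$E{\left(f,z \right)} = 2 f$
$\left(-732 + E{\left(h,- 3 \left(-3 - -6\right) \right)}\right)^{2} = \left(-732 + 2 \cdot 14\right)^{2} = \left(-732 + 28\right)^{2} = \left(-704\right)^{2} = 495616$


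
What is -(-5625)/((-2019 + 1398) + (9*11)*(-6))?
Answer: -125/27 ≈ -4.6296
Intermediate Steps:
-(-5625)/((-2019 + 1398) + (9*11)*(-6)) = -(-5625)/(-621 + 99*(-6)) = -(-5625)/(-621 - 594) = -(-5625)/(-1215) = -(-5625)*(-1)/1215 = -1*125/27 = -125/27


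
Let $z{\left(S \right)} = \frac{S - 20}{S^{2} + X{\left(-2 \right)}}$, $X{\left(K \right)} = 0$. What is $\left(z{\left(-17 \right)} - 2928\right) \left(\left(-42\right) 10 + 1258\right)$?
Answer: $- \frac{709139902}{289} \approx -2.4538 \cdot 10^{6}$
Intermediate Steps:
$z{\left(S \right)} = \frac{-20 + S}{S^{2}}$ ($z{\left(S \right)} = \frac{S - 20}{S^{2} + 0} = \frac{-20 + S}{S^{2}}$)
$\left(z{\left(-17 \right)} - 2928\right) \left(\left(-42\right) 10 + 1258\right) = \left(\frac{-20 - 17}{289} - 2928\right) \left(\left(-42\right) 10 + 1258\right) = \left(\frac{1}{289} \left(-37\right) - 2928\right) \left(-420 + 1258\right) = \left(- \frac{37}{289} - 2928\right) 838 = \left(- \frac{846229}{289}\right) 838 = - \frac{709139902}{289}$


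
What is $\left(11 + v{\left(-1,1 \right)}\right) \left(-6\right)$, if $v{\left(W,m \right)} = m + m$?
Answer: $-78$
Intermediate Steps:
$v{\left(W,m \right)} = 2 m$
$\left(11 + v{\left(-1,1 \right)}\right) \left(-6\right) = \left(11 + 2 \cdot 1\right) \left(-6\right) = \left(11 + 2\right) \left(-6\right) = 13 \left(-6\right) = -78$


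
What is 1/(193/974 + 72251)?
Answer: 974/70372667 ≈ 1.3841e-5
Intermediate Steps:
1/(193/974 + 72251) = 1/(70372667/974) = 974/70372667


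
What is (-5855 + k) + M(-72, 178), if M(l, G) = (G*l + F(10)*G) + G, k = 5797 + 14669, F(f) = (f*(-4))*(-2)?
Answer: 16213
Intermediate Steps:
F(f) = 8*f (F(f) = -4*f*(-2) = 8*f)
k = 20466
M(l, G) = 81*G + G*l (M(l, G) = (G*l + (8*10)*G) + G = (G*l + 80*G) + G = (80*G + G*l) + G = 81*G + G*l)
(-5855 + k) + M(-72, 178) = (-5855 + 20466) + 178*(81 - 72) = 14611 + 178*9 = 14611 + 1602 = 16213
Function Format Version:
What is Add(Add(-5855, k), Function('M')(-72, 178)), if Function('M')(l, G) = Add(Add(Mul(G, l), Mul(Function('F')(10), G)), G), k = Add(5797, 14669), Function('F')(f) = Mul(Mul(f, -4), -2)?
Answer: 16213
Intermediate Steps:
Function('F')(f) = Mul(8, f) (Function('F')(f) = Mul(Mul(-4, f), -2) = Mul(8, f))
k = 20466
Function('M')(l, G) = Add(Mul(81, G), Mul(G, l)) (Function('M')(l, G) = Add(Add(Mul(G, l), Mul(Mul(8, 10), G)), G) = Add(Add(Mul(G, l), Mul(80, G)), G) = Add(Add(Mul(80, G), Mul(G, l)), G) = Add(Mul(81, G), Mul(G, l)))
Add(Add(-5855, k), Function('M')(-72, 178)) = Add(Add(-5855, 20466), Mul(178, Add(81, -72))) = Add(14611, Mul(178, 9)) = Add(14611, 1602) = 16213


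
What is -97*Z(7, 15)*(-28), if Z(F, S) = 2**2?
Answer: 10864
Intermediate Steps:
Z(F, S) = 4
-97*Z(7, 15)*(-28) = -97*4*(-28) = -388*(-28) = 10864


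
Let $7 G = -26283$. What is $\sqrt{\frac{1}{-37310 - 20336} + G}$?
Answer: $\frac{5 i \sqrt{24455205872146}}{403522} \approx 61.276 i$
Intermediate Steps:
$G = - \frac{26283}{7}$ ($G = \frac{1}{7} \left(-26283\right) = - \frac{26283}{7} \approx -3754.7$)
$\sqrt{\frac{1}{-37310 - 20336} + G} = \sqrt{\frac{1}{-37310 - 20336} - \frac{26283}{7}} = \sqrt{\frac{1}{-57646} - \frac{26283}{7}} = \sqrt{- \frac{1}{57646} - \frac{26283}{7}} = \sqrt{- \frac{1515109825}{403522}} = \frac{5 i \sqrt{24455205872146}}{403522}$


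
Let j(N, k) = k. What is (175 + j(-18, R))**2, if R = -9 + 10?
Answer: 30976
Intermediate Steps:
R = 1
(175 + j(-18, R))**2 = (175 + 1)**2 = 176**2 = 30976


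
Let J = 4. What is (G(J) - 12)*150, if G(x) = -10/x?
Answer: -2175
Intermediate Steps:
(G(J) - 12)*150 = (-10/4 - 12)*150 = (-10*¼ - 12)*150 = (-5/2 - 12)*150 = -29/2*150 = -2175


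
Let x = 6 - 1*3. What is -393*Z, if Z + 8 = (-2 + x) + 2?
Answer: 1965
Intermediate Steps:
x = 3 (x = 6 - 3 = 3)
Z = -5 (Z = -8 + ((-2 + 3) + 2) = -8 + (1 + 2) = -8 + 3 = -5)
-393*Z = -393*(-5) = 1965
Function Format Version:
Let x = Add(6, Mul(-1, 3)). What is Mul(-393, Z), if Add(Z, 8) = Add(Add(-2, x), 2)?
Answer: 1965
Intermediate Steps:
x = 3 (x = Add(6, -3) = 3)
Z = -5 (Z = Add(-8, Add(Add(-2, 3), 2)) = Add(-8, Add(1, 2)) = Add(-8, 3) = -5)
Mul(-393, Z) = Mul(-393, -5) = 1965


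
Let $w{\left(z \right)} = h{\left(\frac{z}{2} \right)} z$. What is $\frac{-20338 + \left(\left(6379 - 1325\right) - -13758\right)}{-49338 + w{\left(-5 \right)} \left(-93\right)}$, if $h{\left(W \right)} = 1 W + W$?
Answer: $\frac{1526}{51663} \approx 0.029538$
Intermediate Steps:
$h{\left(W \right)} = 2 W$ ($h{\left(W \right)} = W + W = 2 W$)
$w{\left(z \right)} = z^{2}$ ($w{\left(z \right)} = 2 \frac{z}{2} z = z z = z^{2}$)
$\frac{-20338 + \left(\left(6379 - 1325\right) - -13758\right)}{-49338 + w{\left(-5 \right)} \left(-93\right)} = \frac{-20338 + \left(\left(6379 - 1325\right) - -13758\right)}{-49338 + \left(-5\right)^{2} \left(-93\right)} = \frac{-20338 + \left(\left(6379 - 1325\right) + 13758\right)}{-49338 + 25 \left(-93\right)} = \frac{-20338 + \left(5054 + 13758\right)}{-49338 - 2325} = \frac{-20338 + 18812}{-51663} = \left(-1526\right) \left(- \frac{1}{51663}\right) = \frac{1526}{51663}$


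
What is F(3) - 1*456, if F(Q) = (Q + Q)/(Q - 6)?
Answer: -458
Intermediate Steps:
F(Q) = 2*Q/(-6 + Q) (F(Q) = (2*Q)/(-6 + Q) = 2*Q/(-6 + Q))
F(3) - 1*456 = 2*3/(-6 + 3) - 1*456 = 2*3/(-3) - 456 = 2*3*(-1/3) - 456 = -2 - 456 = -458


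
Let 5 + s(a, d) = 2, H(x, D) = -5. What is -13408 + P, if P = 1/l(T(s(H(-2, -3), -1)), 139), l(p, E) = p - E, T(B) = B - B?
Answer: -1863713/139 ≈ -13408.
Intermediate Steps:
s(a, d) = -3 (s(a, d) = -5 + 2 = -3)
T(B) = 0
P = -1/139 (P = 1/(0 - 1*139) = 1/(0 - 139) = 1/(-139) = -1/139 ≈ -0.0071942)
-13408 + P = -13408 - 1/139 = -1863713/139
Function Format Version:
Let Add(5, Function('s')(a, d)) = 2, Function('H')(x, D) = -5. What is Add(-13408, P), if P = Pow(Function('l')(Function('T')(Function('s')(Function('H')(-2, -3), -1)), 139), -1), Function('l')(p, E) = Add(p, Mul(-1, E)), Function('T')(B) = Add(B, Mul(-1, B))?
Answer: Rational(-1863713, 139) ≈ -13408.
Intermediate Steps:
Function('s')(a, d) = -3 (Function('s')(a, d) = Add(-5, 2) = -3)
Function('T')(B) = 0
P = Rational(-1, 139) (P = Pow(Add(0, Mul(-1, 139)), -1) = Pow(Add(0, -139), -1) = Pow(-139, -1) = Rational(-1, 139) ≈ -0.0071942)
Add(-13408, P) = Add(-13408, Rational(-1, 139)) = Rational(-1863713, 139)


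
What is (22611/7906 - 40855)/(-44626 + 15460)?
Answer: 322977019/230586396 ≈ 1.4007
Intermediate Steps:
(22611/7906 - 40855)/(-44626 + 15460) = (22611*(1/7906) - 40855)/(-29166) = (22611/7906 - 40855)*(-1/29166) = -322977019/7906*(-1/29166) = 322977019/230586396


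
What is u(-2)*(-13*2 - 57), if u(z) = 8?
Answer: -664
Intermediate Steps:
u(-2)*(-13*2 - 57) = 8*(-13*2 - 57) = 8*(-26 - 57) = 8*(-83) = -664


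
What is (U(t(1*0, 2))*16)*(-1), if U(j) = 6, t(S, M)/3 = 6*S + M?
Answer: -96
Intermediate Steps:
t(S, M) = 3*M + 18*S (t(S, M) = 3*(6*S + M) = 3*(M + 6*S) = 3*M + 18*S)
(U(t(1*0, 2))*16)*(-1) = (6*16)*(-1) = 96*(-1) = -96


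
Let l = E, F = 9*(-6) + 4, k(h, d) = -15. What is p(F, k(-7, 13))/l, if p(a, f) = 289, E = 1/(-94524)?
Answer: -27317436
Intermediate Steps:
E = -1/94524 ≈ -1.0579e-5
F = -50 (F = -54 + 4 = -50)
l = -1/94524 ≈ -1.0579e-5
p(F, k(-7, 13))/l = 289/(-1/94524) = 289*(-94524) = -27317436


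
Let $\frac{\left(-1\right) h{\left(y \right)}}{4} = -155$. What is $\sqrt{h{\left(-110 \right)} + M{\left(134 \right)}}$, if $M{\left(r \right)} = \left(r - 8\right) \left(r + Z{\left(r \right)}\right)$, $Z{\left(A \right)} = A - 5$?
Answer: $\sqrt{33758} \approx 183.73$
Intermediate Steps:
$Z{\left(A \right)} = -5 + A$
$M{\left(r \right)} = \left(-8 + r\right) \left(-5 + 2 r\right)$ ($M{\left(r \right)} = \left(r - 8\right) \left(r + \left(-5 + r\right)\right) = \left(-8 + r\right) \left(-5 + 2 r\right)$)
$h{\left(y \right)} = 620$ ($h{\left(y \right)} = \left(-4\right) \left(-155\right) = 620$)
$\sqrt{h{\left(-110 \right)} + M{\left(134 \right)}} = \sqrt{620 + \left(40 - 2814 + 2 \cdot 134^{2}\right)} = \sqrt{620 + \left(40 - 2814 + 2 \cdot 17956\right)} = \sqrt{620 + \left(40 - 2814 + 35912\right)} = \sqrt{620 + 33138} = \sqrt{33758}$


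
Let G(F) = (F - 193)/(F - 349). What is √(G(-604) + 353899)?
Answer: 4*√20088438527/953 ≈ 594.89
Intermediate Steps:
G(F) = (-193 + F)/(-349 + F)
√(G(-604) + 353899) = √((-193 - 604)/(-349 - 604) + 353899) = √(-797/(-953) + 353899) = √(-1/953*(-797) + 353899) = √(797/953 + 353899) = √(337266544/953) = 4*√20088438527/953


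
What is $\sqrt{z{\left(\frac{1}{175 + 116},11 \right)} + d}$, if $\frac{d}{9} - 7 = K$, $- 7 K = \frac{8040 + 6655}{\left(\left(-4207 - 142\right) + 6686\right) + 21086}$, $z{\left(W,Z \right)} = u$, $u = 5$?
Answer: $\frac{\sqrt{1806373585373}}{163961} \approx 8.1972$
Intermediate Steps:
$z{\left(W,Z \right)} = 5$
$K = - \frac{14695}{163961}$ ($K = - \frac{\left(8040 + 6655\right) \frac{1}{\left(\left(-4207 - 142\right) + 6686\right) + 21086}}{7} = - \frac{14695 \frac{1}{\left(-4349 + 6686\right) + 21086}}{7} = - \frac{14695 \frac{1}{2337 + 21086}}{7} = - \frac{14695 \cdot \frac{1}{23423}}{7} = \left(- \frac{1}{7}\right) \frac{14695}{23423} = - \frac{14695}{163961} \approx -0.089625$)
$d = \frac{10197288}{163961}$ ($d = 63 + 9 \left(- \frac{14695}{163961}\right) = 63 - \frac{132255}{163961} = \frac{10197288}{163961} \approx 62.193$)
$\sqrt{z{\left(\frac{1}{175 + 116},11 \right)} + d} = \sqrt{5 + \frac{10197288}{163961}} = \sqrt{\frac{11017093}{163961}} = \frac{\sqrt{1806373585373}}{163961}$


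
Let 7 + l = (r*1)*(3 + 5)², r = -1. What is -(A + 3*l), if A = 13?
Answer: 200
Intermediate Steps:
l = -71 (l = -7 + (-1*1)*(3 + 5)² = -7 - 1*8² = -7 - 1*64 = -7 - 64 = -71)
-(A + 3*l) = -(13 + 3*(-71)) = -(13 - 213) = -1*(-200) = 200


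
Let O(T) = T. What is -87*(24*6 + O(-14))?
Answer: -11310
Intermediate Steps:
-87*(24*6 + O(-14)) = -87*(24*6 - 14) = -87*(144 - 14) = -87*130 = -11310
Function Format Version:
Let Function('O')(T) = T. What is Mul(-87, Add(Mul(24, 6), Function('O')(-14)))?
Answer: -11310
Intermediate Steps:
Mul(-87, Add(Mul(24, 6), Function('O')(-14))) = Mul(-87, Add(Mul(24, 6), -14)) = Mul(-87, Add(144, -14)) = Mul(-87, 130) = -11310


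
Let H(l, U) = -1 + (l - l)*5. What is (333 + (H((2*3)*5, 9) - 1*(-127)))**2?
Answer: 210681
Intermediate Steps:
H(l, U) = -1 (H(l, U) = -1 + 0*5 = -1 + 0 = -1)
(333 + (H((2*3)*5, 9) - 1*(-127)))**2 = (333 + (-1 - 1*(-127)))**2 = (333 + (-1 + 127))**2 = (333 + 126)**2 = 459**2 = 210681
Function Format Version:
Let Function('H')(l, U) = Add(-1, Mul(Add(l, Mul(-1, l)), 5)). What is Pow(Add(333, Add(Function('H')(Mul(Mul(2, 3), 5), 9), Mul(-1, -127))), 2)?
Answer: 210681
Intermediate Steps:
Function('H')(l, U) = -1 (Function('H')(l, U) = Add(-1, Mul(0, 5)) = Add(-1, 0) = -1)
Pow(Add(333, Add(Function('H')(Mul(Mul(2, 3), 5), 9), Mul(-1, -127))), 2) = Pow(Add(333, Add(-1, Mul(-1, -127))), 2) = Pow(Add(333, Add(-1, 127)), 2) = Pow(Add(333, 126), 2) = Pow(459, 2) = 210681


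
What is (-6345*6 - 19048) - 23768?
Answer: -80886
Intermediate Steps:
(-6345*6 - 19048) - 23768 = (-38070 - 19048) - 23768 = -57118 - 23768 = -80886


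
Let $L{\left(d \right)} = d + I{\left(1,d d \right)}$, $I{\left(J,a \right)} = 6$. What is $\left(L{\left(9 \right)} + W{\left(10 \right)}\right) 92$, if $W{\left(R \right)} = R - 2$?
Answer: $2116$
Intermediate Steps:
$W{\left(R \right)} = -2 + R$
$L{\left(d \right)} = 6 + d$ ($L{\left(d \right)} = d + 6 = 6 + d$)
$\left(L{\left(9 \right)} + W{\left(10 \right)}\right) 92 = \left(\left(6 + 9\right) + \left(-2 + 10\right)\right) 92 = \left(15 + 8\right) 92 = 23 \cdot 92 = 2116$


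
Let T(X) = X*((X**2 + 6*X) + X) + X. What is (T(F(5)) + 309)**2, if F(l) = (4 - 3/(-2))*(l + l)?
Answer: 35311671396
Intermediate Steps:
F(l) = 11*l (F(l) = (4 - 3*(-1/2))*(2*l) = (4 + 3/2)*(2*l) = 11*(2*l)/2 = 11*l)
T(X) = X + X*(X**2 + 7*X) (T(X) = X*(X**2 + 7*X) + X = X + X*(X**2 + 7*X))
(T(F(5)) + 309)**2 = ((11*5)*(1 + (11*5)**2 + 7*(11*5)) + 309)**2 = (55*(1 + 55**2 + 7*55) + 309)**2 = (55*(1 + 3025 + 385) + 309)**2 = (55*3411 + 309)**2 = (187605 + 309)**2 = 187914**2 = 35311671396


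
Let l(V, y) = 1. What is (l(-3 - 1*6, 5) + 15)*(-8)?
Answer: -128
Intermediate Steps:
(l(-3 - 1*6, 5) + 15)*(-8) = (1 + 15)*(-8) = 16*(-8) = -128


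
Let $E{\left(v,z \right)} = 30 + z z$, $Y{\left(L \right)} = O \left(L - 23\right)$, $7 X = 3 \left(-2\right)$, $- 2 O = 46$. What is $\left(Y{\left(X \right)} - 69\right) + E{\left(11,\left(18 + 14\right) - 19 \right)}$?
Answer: $\frac{4751}{7} \approx 678.71$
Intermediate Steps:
$O = -23$ ($O = \left(- \frac{1}{2}\right) 46 = -23$)
$X = - \frac{6}{7}$ ($X = \frac{3 \left(-2\right)}{7} = \frac{1}{7} \left(-6\right) = - \frac{6}{7} \approx -0.85714$)
$Y{\left(L \right)} = 529 - 23 L$ ($Y{\left(L \right)} = - 23 \left(L - 23\right) = - 23 \left(-23 + L\right) = 529 - 23 L$)
$E{\left(v,z \right)} = 30 + z^{2}$
$\left(Y{\left(X \right)} - 69\right) + E{\left(11,\left(18 + 14\right) - 19 \right)} = \left(\left(529 - - \frac{138}{7}\right) - 69\right) + \left(30 + \left(\left(18 + 14\right) - 19\right)^{2}\right) = \left(\left(529 + \frac{138}{7}\right) - 69\right) + \left(30 + \left(32 - 19\right)^{2}\right) = \left(\frac{3841}{7} - 69\right) + \left(30 + 13^{2}\right) = \frac{3358}{7} + \left(30 + 169\right) = \frac{3358}{7} + 199 = \frac{4751}{7}$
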